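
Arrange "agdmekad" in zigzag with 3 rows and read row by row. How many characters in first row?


Zigzag "agdmekad" into 3 rows:
Placing characters:
  'a' => row 0
  'g' => row 1
  'd' => row 2
  'm' => row 1
  'e' => row 0
  'k' => row 1
  'a' => row 2
  'd' => row 1
Rows:
  Row 0: "ae"
  Row 1: "gmkd"
  Row 2: "da"
First row length: 2

2


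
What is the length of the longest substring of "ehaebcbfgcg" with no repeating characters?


Input: "ehaebcbfgcg"
Sliding window (track last position of each char):
  Position 0 ('e'): window [0,0] length 1 -- new best
  Position 1 ('h'): window [0,1] length 2 -- new best
  Position 2 ('a'): window [0,2] length 3 -- new best
  Position 3 ('e'): repeat (last at 0), move window start to 1
  Position 3 ('e'): window [1,3] length 3
  Position 4 ('b'): window [1,4] length 4 -- new best
  Position 5 ('c'): window [1,5] length 5 -- new best
  Position 6 ('b'): repeat (last at 4), move window start to 5
  Position 6 ('b'): window [5,6] length 2
  Position 7 ('f'): window [5,7] length 3
  Position 8 ('g'): window [5,8] length 4
  Position 9 ('c'): repeat (last at 5), move window start to 6
  Position 9 ('c'): window [6,9] length 4
  Position 10 ('g'): repeat (last at 8), move window start to 9
  Position 10 ('g'): window [9,10] length 2
Longest substring with no repeats: "haebc" with length 5

5


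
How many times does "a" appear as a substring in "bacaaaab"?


Searching for "a" in "bacaaaab"
Scanning each position:
  Position 0: "b" => no
  Position 1: "a" => MATCH
  Position 2: "c" => no
  Position 3: "a" => MATCH
  Position 4: "a" => MATCH
  Position 5: "a" => MATCH
  Position 6: "a" => MATCH
  Position 7: "b" => no
Total occurrences: 5

5


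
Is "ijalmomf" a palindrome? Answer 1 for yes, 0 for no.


Input: ijalmomf
Reversed: fmomlaji
  Compare pos 0 ('i') with pos 7 ('f'): MISMATCH
  Compare pos 1 ('j') with pos 6 ('m'): MISMATCH
  Compare pos 2 ('a') with pos 5 ('o'): MISMATCH
  Compare pos 3 ('l') with pos 4 ('m'): MISMATCH
Result: not a palindrome

0


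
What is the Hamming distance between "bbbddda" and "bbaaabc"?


Comparing "bbbddda" and "bbaaabc" position by position:
  Position 0: 'b' vs 'b' => same
  Position 1: 'b' vs 'b' => same
  Position 2: 'b' vs 'a' => differ
  Position 3: 'd' vs 'a' => differ
  Position 4: 'd' vs 'a' => differ
  Position 5: 'd' vs 'b' => differ
  Position 6: 'a' vs 'c' => differ
Total differences (Hamming distance): 5

5


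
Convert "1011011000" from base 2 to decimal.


Input: "1011011000" in base 2
Positional expansion:
  Digit '1' (value 1) x 2^9 = 512
  Digit '0' (value 0) x 2^8 = 0
  Digit '1' (value 1) x 2^7 = 128
  Digit '1' (value 1) x 2^6 = 64
  Digit '0' (value 0) x 2^5 = 0
  Digit '1' (value 1) x 2^4 = 16
  Digit '1' (value 1) x 2^3 = 8
  Digit '0' (value 0) x 2^2 = 0
  Digit '0' (value 0) x 2^1 = 0
  Digit '0' (value 0) x 2^0 = 0
Sum = 728

728


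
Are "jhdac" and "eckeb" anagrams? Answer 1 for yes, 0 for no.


Strings: "jhdac", "eckeb"
Sorted first:  acdhj
Sorted second: bceek
Differ at position 0: 'a' vs 'b' => not anagrams

0


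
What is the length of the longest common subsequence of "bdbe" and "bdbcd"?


LCS of "bdbe" and "bdbcd"
DP table:
           b    d    b    c    d
      0    0    0    0    0    0
  b   0    1    1    1    1    1
  d   0    1    2    2    2    2
  b   0    1    2    3    3    3
  e   0    1    2    3    3    3
LCS length = dp[4][5] = 3

3


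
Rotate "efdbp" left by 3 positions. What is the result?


Input: "efdbp", rotate left by 3
First 3 characters: "efd"
Remaining characters: "bp"
Concatenate remaining + first: "bp" + "efd" = "bpefd"

bpefd


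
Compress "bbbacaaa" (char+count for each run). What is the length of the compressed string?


Input: bbbacaaa
Runs:
  'b' x 3 => "b3"
  'a' x 1 => "a1"
  'c' x 1 => "c1"
  'a' x 3 => "a3"
Compressed: "b3a1c1a3"
Compressed length: 8

8


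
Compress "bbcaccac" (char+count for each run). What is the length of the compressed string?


Input: bbcaccac
Runs:
  'b' x 2 => "b2"
  'c' x 1 => "c1"
  'a' x 1 => "a1"
  'c' x 2 => "c2"
  'a' x 1 => "a1"
  'c' x 1 => "c1"
Compressed: "b2c1a1c2a1c1"
Compressed length: 12

12


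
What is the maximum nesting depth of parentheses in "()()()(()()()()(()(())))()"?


Input: "()()()(()()()()(()(())))()"
Tracking depth:
  Position 0 '(': depth becomes 1
  Position 1 ')': depth becomes 0
  Position 2 '(': depth becomes 1
  Position 3 ')': depth becomes 0
  Position 4 '(': depth becomes 1
  Position 5 ')': depth becomes 0
  Position 6 '(': depth becomes 1
  Position 7 '(': depth becomes 2
  Position 8 ')': depth becomes 1
  Position 9 '(': depth becomes 2
  Position 10 ')': depth becomes 1
  Position 11 '(': depth becomes 2
  Position 12 ')': depth becomes 1
  Position 13 '(': depth becomes 2
  Position 14 ')': depth becomes 1
  Position 15 '(': depth becomes 2
  Position 16 '(': depth becomes 3
  Position 17 ')': depth becomes 2
  Position 18 '(': depth becomes 3
  Position 19 '(': depth becomes 4
  Position 20 ')': depth becomes 3
  Position 21 ')': depth becomes 2
  Position 22 ')': depth becomes 1
  Position 23 ')': depth becomes 0
  Position 24 '(': depth becomes 1
  Position 25 ')': depth becomes 0
Maximum depth reached: 4

4


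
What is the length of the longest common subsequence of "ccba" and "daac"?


LCS of "ccba" and "daac"
DP table:
           d    a    a    c
      0    0    0    0    0
  c   0    0    0    0    1
  c   0    0    0    0    1
  b   0    0    0    0    1
  a   0    0    1    1    1
LCS length = dp[4][4] = 1

1


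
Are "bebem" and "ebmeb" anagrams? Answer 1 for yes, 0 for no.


Strings: "bebem", "ebmeb"
Sorted first:  bbeem
Sorted second: bbeem
Sorted forms match => anagrams

1


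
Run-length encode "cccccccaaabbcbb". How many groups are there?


Input: cccccccaaabbcbb
Scanning for consecutive runs:
  Group 1: 'c' x 7 (positions 0-6)
  Group 2: 'a' x 3 (positions 7-9)
  Group 3: 'b' x 2 (positions 10-11)
  Group 4: 'c' x 1 (positions 12-12)
  Group 5: 'b' x 2 (positions 13-14)
Total groups: 5

5


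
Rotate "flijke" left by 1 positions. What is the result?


Input: "flijke", rotate left by 1
First 1 characters: "f"
Remaining characters: "lijke"
Concatenate remaining + first: "lijke" + "f" = "lijkef"

lijkef


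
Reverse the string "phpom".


Input: phpom
Reading characters right to left:
  Position 4: 'm'
  Position 3: 'o'
  Position 2: 'p'
  Position 1: 'h'
  Position 0: 'p'
Reversed: mophp

mophp


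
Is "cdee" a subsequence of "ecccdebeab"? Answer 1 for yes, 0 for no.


Check if "cdee" is a subsequence of "ecccdebeab"
Greedy scan:
  Position 0 ('e'): no match needed
  Position 1 ('c'): matches sub[0] = 'c'
  Position 2 ('c'): no match needed
  Position 3 ('c'): no match needed
  Position 4 ('d'): matches sub[1] = 'd'
  Position 5 ('e'): matches sub[2] = 'e'
  Position 6 ('b'): no match needed
  Position 7 ('e'): matches sub[3] = 'e'
  Position 8 ('a'): no match needed
  Position 9 ('b'): no match needed
All 4 characters matched => is a subsequence

1


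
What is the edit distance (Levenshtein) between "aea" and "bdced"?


Computing edit distance: "aea" -> "bdced"
DP table:
           b    d    c    e    d
      0    1    2    3    4    5
  a   1    1    2    3    4    5
  e   2    2    2    3    3    4
  a   3    3    3    3    4    4
Edit distance = dp[3][5] = 4

4


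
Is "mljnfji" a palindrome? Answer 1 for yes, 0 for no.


Input: mljnfji
Reversed: ijfnjlm
  Compare pos 0 ('m') with pos 6 ('i'): MISMATCH
  Compare pos 1 ('l') with pos 5 ('j'): MISMATCH
  Compare pos 2 ('j') with pos 4 ('f'): MISMATCH
Result: not a palindrome

0


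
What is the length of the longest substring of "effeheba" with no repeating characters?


Input: "effeheba"
Sliding window (track last position of each char):
  Position 0 ('e'): window [0,0] length 1 -- new best
  Position 1 ('f'): window [0,1] length 2 -- new best
  Position 2 ('f'): repeat (last at 1), move window start to 2
  Position 2 ('f'): window [2,2] length 1
  Position 3 ('e'): window [2,3] length 2
  Position 4 ('h'): window [2,4] length 3 -- new best
  Position 5 ('e'): repeat (last at 3), move window start to 4
  Position 5 ('e'): window [4,5] length 2
  Position 6 ('b'): window [4,6] length 3
  Position 7 ('a'): window [4,7] length 4 -- new best
Longest substring with no repeats: "heba" with length 4

4


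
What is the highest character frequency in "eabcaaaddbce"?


Input: eabcaaaddbce
Character counts:
  'a': 4
  'b': 2
  'c': 2
  'd': 2
  'e': 2
Maximum frequency: 4

4


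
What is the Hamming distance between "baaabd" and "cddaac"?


Comparing "baaabd" and "cddaac" position by position:
  Position 0: 'b' vs 'c' => differ
  Position 1: 'a' vs 'd' => differ
  Position 2: 'a' vs 'd' => differ
  Position 3: 'a' vs 'a' => same
  Position 4: 'b' vs 'a' => differ
  Position 5: 'd' vs 'c' => differ
Total differences (Hamming distance): 5

5


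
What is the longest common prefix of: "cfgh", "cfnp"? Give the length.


Words: cfgh, cfnp
  Position 0: all 'c' => match
  Position 1: all 'f' => match
  Position 2: ('g', 'n') => mismatch, stop
LCP = "cf" (length 2)

2


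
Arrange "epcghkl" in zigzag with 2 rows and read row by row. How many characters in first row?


Zigzag "epcghkl" into 2 rows:
Placing characters:
  'e' => row 0
  'p' => row 1
  'c' => row 0
  'g' => row 1
  'h' => row 0
  'k' => row 1
  'l' => row 0
Rows:
  Row 0: "echl"
  Row 1: "pgk"
First row length: 4

4


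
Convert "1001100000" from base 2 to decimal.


Input: "1001100000" in base 2
Positional expansion:
  Digit '1' (value 1) x 2^9 = 512
  Digit '0' (value 0) x 2^8 = 0
  Digit '0' (value 0) x 2^7 = 0
  Digit '1' (value 1) x 2^6 = 64
  Digit '1' (value 1) x 2^5 = 32
  Digit '0' (value 0) x 2^4 = 0
  Digit '0' (value 0) x 2^3 = 0
  Digit '0' (value 0) x 2^2 = 0
  Digit '0' (value 0) x 2^1 = 0
  Digit '0' (value 0) x 2^0 = 0
Sum = 608

608


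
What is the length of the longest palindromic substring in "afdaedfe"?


Input: "afdaedfe"
Checking substrings for palindromes:
  No multi-char palindromic substrings found
Longest palindromic substring: "a" with length 1

1


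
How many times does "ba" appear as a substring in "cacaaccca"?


Searching for "ba" in "cacaaccca"
Scanning each position:
  Position 0: "ca" => no
  Position 1: "ac" => no
  Position 2: "ca" => no
  Position 3: "aa" => no
  Position 4: "ac" => no
  Position 5: "cc" => no
  Position 6: "cc" => no
  Position 7: "ca" => no
Total occurrences: 0

0


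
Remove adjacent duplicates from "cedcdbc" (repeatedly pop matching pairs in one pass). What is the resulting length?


Input: cedcdbc
Stack-based adjacent duplicate removal:
  Read 'c': push. Stack: c
  Read 'e': push. Stack: ce
  Read 'd': push. Stack: ced
  Read 'c': push. Stack: cedc
  Read 'd': push. Stack: cedcd
  Read 'b': push. Stack: cedcdb
  Read 'c': push. Stack: cedcdbc
Final stack: "cedcdbc" (length 7)

7


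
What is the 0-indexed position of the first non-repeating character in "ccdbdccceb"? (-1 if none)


Input: ccdbdccceb
Character frequencies:
  'b': 2
  'c': 5
  'd': 2
  'e': 1
Scanning left to right for freq == 1:
  Position 0 ('c'): freq=5, skip
  Position 1 ('c'): freq=5, skip
  Position 2 ('d'): freq=2, skip
  Position 3 ('b'): freq=2, skip
  Position 4 ('d'): freq=2, skip
  Position 5 ('c'): freq=5, skip
  Position 6 ('c'): freq=5, skip
  Position 7 ('c'): freq=5, skip
  Position 8 ('e'): unique! => answer = 8

8


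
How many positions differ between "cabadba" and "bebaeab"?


Comparing "cabadba" and "bebaeab" position by position:
  Position 0: 'c' vs 'b' => DIFFER
  Position 1: 'a' vs 'e' => DIFFER
  Position 2: 'b' vs 'b' => same
  Position 3: 'a' vs 'a' => same
  Position 4: 'd' vs 'e' => DIFFER
  Position 5: 'b' vs 'a' => DIFFER
  Position 6: 'a' vs 'b' => DIFFER
Positions that differ: 5

5


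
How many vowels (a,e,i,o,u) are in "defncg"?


Input: defncg
Checking each character:
  'd' at position 0: consonant
  'e' at position 1: vowel (running total: 1)
  'f' at position 2: consonant
  'n' at position 3: consonant
  'c' at position 4: consonant
  'g' at position 5: consonant
Total vowels: 1

1


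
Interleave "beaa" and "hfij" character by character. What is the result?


Interleaving "beaa" and "hfij":
  Position 0: 'b' from first, 'h' from second => "bh"
  Position 1: 'e' from first, 'f' from second => "ef"
  Position 2: 'a' from first, 'i' from second => "ai"
  Position 3: 'a' from first, 'j' from second => "aj"
Result: bhefaiaj

bhefaiaj


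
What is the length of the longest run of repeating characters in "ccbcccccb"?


Input: "ccbcccccb"
Scanning for longest run:
  Position 1 ('c'): continues run of 'c', length=2
  Position 2 ('b'): new char, reset run to 1
  Position 3 ('c'): new char, reset run to 1
  Position 4 ('c'): continues run of 'c', length=2
  Position 5 ('c'): continues run of 'c', length=3
  Position 6 ('c'): continues run of 'c', length=4
  Position 7 ('c'): continues run of 'c', length=5
  Position 8 ('b'): new char, reset run to 1
Longest run: 'c' with length 5

5


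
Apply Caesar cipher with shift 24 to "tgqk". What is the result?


Caesar cipher: shift "tgqk" by 24
  't' (pos 19) + 24 = pos 17 = 'r'
  'g' (pos 6) + 24 = pos 4 = 'e'
  'q' (pos 16) + 24 = pos 14 = 'o'
  'k' (pos 10) + 24 = pos 8 = 'i'
Result: reoi

reoi


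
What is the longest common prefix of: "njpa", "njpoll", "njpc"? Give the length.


Words: njpa, njpoll, njpc
  Position 0: all 'n' => match
  Position 1: all 'j' => match
  Position 2: all 'p' => match
  Position 3: ('a', 'o', 'c') => mismatch, stop
LCP = "njp" (length 3)

3


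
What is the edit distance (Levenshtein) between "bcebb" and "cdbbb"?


Computing edit distance: "bcebb" -> "cdbbb"
DP table:
           c    d    b    b    b
      0    1    2    3    4    5
  b   1    1    2    2    3    4
  c   2    1    2    3    3    4
  e   3    2    2    3    4    4
  b   4    3    3    2    3    4
  b   5    4    4    3    2    3
Edit distance = dp[5][5] = 3

3


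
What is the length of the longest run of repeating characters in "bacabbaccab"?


Input: "bacabbaccab"
Scanning for longest run:
  Position 1 ('a'): new char, reset run to 1
  Position 2 ('c'): new char, reset run to 1
  Position 3 ('a'): new char, reset run to 1
  Position 4 ('b'): new char, reset run to 1
  Position 5 ('b'): continues run of 'b', length=2
  Position 6 ('a'): new char, reset run to 1
  Position 7 ('c'): new char, reset run to 1
  Position 8 ('c'): continues run of 'c', length=2
  Position 9 ('a'): new char, reset run to 1
  Position 10 ('b'): new char, reset run to 1
Longest run: 'b' with length 2

2


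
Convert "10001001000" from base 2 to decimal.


Input: "10001001000" in base 2
Positional expansion:
  Digit '1' (value 1) x 2^10 = 1024
  Digit '0' (value 0) x 2^9 = 0
  Digit '0' (value 0) x 2^8 = 0
  Digit '0' (value 0) x 2^7 = 0
  Digit '1' (value 1) x 2^6 = 64
  Digit '0' (value 0) x 2^5 = 0
  Digit '0' (value 0) x 2^4 = 0
  Digit '1' (value 1) x 2^3 = 8
  Digit '0' (value 0) x 2^2 = 0
  Digit '0' (value 0) x 2^1 = 0
  Digit '0' (value 0) x 2^0 = 0
Sum = 1096

1096


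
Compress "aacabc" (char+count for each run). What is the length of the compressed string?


Input: aacabc
Runs:
  'a' x 2 => "a2"
  'c' x 1 => "c1"
  'a' x 1 => "a1"
  'b' x 1 => "b1"
  'c' x 1 => "c1"
Compressed: "a2c1a1b1c1"
Compressed length: 10

10


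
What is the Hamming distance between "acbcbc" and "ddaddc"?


Comparing "acbcbc" and "ddaddc" position by position:
  Position 0: 'a' vs 'd' => differ
  Position 1: 'c' vs 'd' => differ
  Position 2: 'b' vs 'a' => differ
  Position 3: 'c' vs 'd' => differ
  Position 4: 'b' vs 'd' => differ
  Position 5: 'c' vs 'c' => same
Total differences (Hamming distance): 5

5


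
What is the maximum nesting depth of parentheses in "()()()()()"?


Input: "()()()()()"
Tracking depth:
  Position 0 '(': depth becomes 1
  Position 1 ')': depth becomes 0
  Position 2 '(': depth becomes 1
  Position 3 ')': depth becomes 0
  Position 4 '(': depth becomes 1
  Position 5 ')': depth becomes 0
  Position 6 '(': depth becomes 1
  Position 7 ')': depth becomes 0
  Position 8 '(': depth becomes 1
  Position 9 ')': depth becomes 0
Maximum depth reached: 1

1


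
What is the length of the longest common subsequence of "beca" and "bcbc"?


LCS of "beca" and "bcbc"
DP table:
           b    c    b    c
      0    0    0    0    0
  b   0    1    1    1    1
  e   0    1    1    1    1
  c   0    1    2    2    2
  a   0    1    2    2    2
LCS length = dp[4][4] = 2

2


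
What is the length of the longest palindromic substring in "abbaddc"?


Input: "abbaddc"
Checking substrings for palindromes:
  [0:4] "abba" (len 4) => palindrome
  [1:3] "bb" (len 2) => palindrome
  [4:6] "dd" (len 2) => palindrome
Longest palindromic substring: "abba" with length 4

4


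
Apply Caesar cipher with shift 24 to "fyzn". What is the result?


Caesar cipher: shift "fyzn" by 24
  'f' (pos 5) + 24 = pos 3 = 'd'
  'y' (pos 24) + 24 = pos 22 = 'w'
  'z' (pos 25) + 24 = pos 23 = 'x'
  'n' (pos 13) + 24 = pos 11 = 'l'
Result: dwxl

dwxl


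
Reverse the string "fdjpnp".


Input: fdjpnp
Reading characters right to left:
  Position 5: 'p'
  Position 4: 'n'
  Position 3: 'p'
  Position 2: 'j'
  Position 1: 'd'
  Position 0: 'f'
Reversed: pnpjdf

pnpjdf


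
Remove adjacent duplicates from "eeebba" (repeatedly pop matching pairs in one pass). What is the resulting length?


Input: eeebba
Stack-based adjacent duplicate removal:
  Read 'e': push. Stack: e
  Read 'e': matches stack top 'e' => pop. Stack: (empty)
  Read 'e': push. Stack: e
  Read 'b': push. Stack: eb
  Read 'b': matches stack top 'b' => pop. Stack: e
  Read 'a': push. Stack: ea
Final stack: "ea" (length 2)

2


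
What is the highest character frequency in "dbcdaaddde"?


Input: dbcdaaddde
Character counts:
  'a': 2
  'b': 1
  'c': 1
  'd': 5
  'e': 1
Maximum frequency: 5

5


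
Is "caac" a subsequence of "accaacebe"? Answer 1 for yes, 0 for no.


Check if "caac" is a subsequence of "accaacebe"
Greedy scan:
  Position 0 ('a'): no match needed
  Position 1 ('c'): matches sub[0] = 'c'
  Position 2 ('c'): no match needed
  Position 3 ('a'): matches sub[1] = 'a'
  Position 4 ('a'): matches sub[2] = 'a'
  Position 5 ('c'): matches sub[3] = 'c'
  Position 6 ('e'): no match needed
  Position 7 ('b'): no match needed
  Position 8 ('e'): no match needed
All 4 characters matched => is a subsequence

1


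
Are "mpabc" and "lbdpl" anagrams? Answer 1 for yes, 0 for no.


Strings: "mpabc", "lbdpl"
Sorted first:  abcmp
Sorted second: bdllp
Differ at position 0: 'a' vs 'b' => not anagrams

0


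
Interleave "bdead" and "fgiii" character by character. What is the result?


Interleaving "bdead" and "fgiii":
  Position 0: 'b' from first, 'f' from second => "bf"
  Position 1: 'd' from first, 'g' from second => "dg"
  Position 2: 'e' from first, 'i' from second => "ei"
  Position 3: 'a' from first, 'i' from second => "ai"
  Position 4: 'd' from first, 'i' from second => "di"
Result: bfdgeiaidi

bfdgeiaidi


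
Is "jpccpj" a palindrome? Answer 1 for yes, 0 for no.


Input: jpccpj
Reversed: jpccpj
  Compare pos 0 ('j') with pos 5 ('j'): match
  Compare pos 1 ('p') with pos 4 ('p'): match
  Compare pos 2 ('c') with pos 3 ('c'): match
Result: palindrome

1


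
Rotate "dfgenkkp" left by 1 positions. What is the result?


Input: "dfgenkkp", rotate left by 1
First 1 characters: "d"
Remaining characters: "fgenkkp"
Concatenate remaining + first: "fgenkkp" + "d" = "fgenkkpd"

fgenkkpd


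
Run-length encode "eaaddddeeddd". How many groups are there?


Input: eaaddddeeddd
Scanning for consecutive runs:
  Group 1: 'e' x 1 (positions 0-0)
  Group 2: 'a' x 2 (positions 1-2)
  Group 3: 'd' x 4 (positions 3-6)
  Group 4: 'e' x 2 (positions 7-8)
  Group 5: 'd' x 3 (positions 9-11)
Total groups: 5

5


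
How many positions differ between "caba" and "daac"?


Comparing "caba" and "daac" position by position:
  Position 0: 'c' vs 'd' => DIFFER
  Position 1: 'a' vs 'a' => same
  Position 2: 'b' vs 'a' => DIFFER
  Position 3: 'a' vs 'c' => DIFFER
Positions that differ: 3

3


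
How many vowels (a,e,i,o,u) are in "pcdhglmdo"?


Input: pcdhglmdo
Checking each character:
  'p' at position 0: consonant
  'c' at position 1: consonant
  'd' at position 2: consonant
  'h' at position 3: consonant
  'g' at position 4: consonant
  'l' at position 5: consonant
  'm' at position 6: consonant
  'd' at position 7: consonant
  'o' at position 8: vowel (running total: 1)
Total vowels: 1

1


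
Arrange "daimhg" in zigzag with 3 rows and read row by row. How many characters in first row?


Zigzag "daimhg" into 3 rows:
Placing characters:
  'd' => row 0
  'a' => row 1
  'i' => row 2
  'm' => row 1
  'h' => row 0
  'g' => row 1
Rows:
  Row 0: "dh"
  Row 1: "amg"
  Row 2: "i"
First row length: 2

2


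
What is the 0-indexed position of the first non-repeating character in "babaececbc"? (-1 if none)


Input: babaececbc
Character frequencies:
  'a': 2
  'b': 3
  'c': 3
  'e': 2
Scanning left to right for freq == 1:
  Position 0 ('b'): freq=3, skip
  Position 1 ('a'): freq=2, skip
  Position 2 ('b'): freq=3, skip
  Position 3 ('a'): freq=2, skip
  Position 4 ('e'): freq=2, skip
  Position 5 ('c'): freq=3, skip
  Position 6 ('e'): freq=2, skip
  Position 7 ('c'): freq=3, skip
  Position 8 ('b'): freq=3, skip
  Position 9 ('c'): freq=3, skip
  No unique character found => answer = -1

-1


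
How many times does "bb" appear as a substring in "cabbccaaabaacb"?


Searching for "bb" in "cabbccaaabaacb"
Scanning each position:
  Position 0: "ca" => no
  Position 1: "ab" => no
  Position 2: "bb" => MATCH
  Position 3: "bc" => no
  Position 4: "cc" => no
  Position 5: "ca" => no
  Position 6: "aa" => no
  Position 7: "aa" => no
  Position 8: "ab" => no
  Position 9: "ba" => no
  Position 10: "aa" => no
  Position 11: "ac" => no
  Position 12: "cb" => no
Total occurrences: 1

1


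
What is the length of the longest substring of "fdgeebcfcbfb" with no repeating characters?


Input: "fdgeebcfcbfb"
Sliding window (track last position of each char):
  Position 0 ('f'): window [0,0] length 1 -- new best
  Position 1 ('d'): window [0,1] length 2 -- new best
  Position 2 ('g'): window [0,2] length 3 -- new best
  Position 3 ('e'): window [0,3] length 4 -- new best
  Position 4 ('e'): repeat (last at 3), move window start to 4
  Position 4 ('e'): window [4,4] length 1
  Position 5 ('b'): window [4,5] length 2
  Position 6 ('c'): window [4,6] length 3
  Position 7 ('f'): window [4,7] length 4
  Position 8 ('c'): repeat (last at 6), move window start to 7
  Position 8 ('c'): window [7,8] length 2
  Position 9 ('b'): window [7,9] length 3
  Position 10 ('f'): repeat (last at 7), move window start to 8
  Position 10 ('f'): window [8,10] length 3
  Position 11 ('b'): repeat (last at 9), move window start to 10
  Position 11 ('b'): window [10,11] length 2
Longest substring with no repeats: "fdge" with length 4

4


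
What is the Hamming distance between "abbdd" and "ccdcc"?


Comparing "abbdd" and "ccdcc" position by position:
  Position 0: 'a' vs 'c' => differ
  Position 1: 'b' vs 'c' => differ
  Position 2: 'b' vs 'd' => differ
  Position 3: 'd' vs 'c' => differ
  Position 4: 'd' vs 'c' => differ
Total differences (Hamming distance): 5

5


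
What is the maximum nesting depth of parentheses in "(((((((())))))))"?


Input: "(((((((())))))))"
Tracking depth:
  Position 0 '(': depth becomes 1
  Position 1 '(': depth becomes 2
  Position 2 '(': depth becomes 3
  Position 3 '(': depth becomes 4
  Position 4 '(': depth becomes 5
  Position 5 '(': depth becomes 6
  Position 6 '(': depth becomes 7
  Position 7 '(': depth becomes 8
  Position 8 ')': depth becomes 7
  Position 9 ')': depth becomes 6
  Position 10 ')': depth becomes 5
  Position 11 ')': depth becomes 4
  Position 12 ')': depth becomes 3
  Position 13 ')': depth becomes 2
  Position 14 ')': depth becomes 1
  Position 15 ')': depth becomes 0
Maximum depth reached: 8

8


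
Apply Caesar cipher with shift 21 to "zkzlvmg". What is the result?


Caesar cipher: shift "zkzlvmg" by 21
  'z' (pos 25) + 21 = pos 20 = 'u'
  'k' (pos 10) + 21 = pos 5 = 'f'
  'z' (pos 25) + 21 = pos 20 = 'u'
  'l' (pos 11) + 21 = pos 6 = 'g'
  'v' (pos 21) + 21 = pos 16 = 'q'
  'm' (pos 12) + 21 = pos 7 = 'h'
  'g' (pos 6) + 21 = pos 1 = 'b'
Result: ufugqhb

ufugqhb


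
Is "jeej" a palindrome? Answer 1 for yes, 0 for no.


Input: jeej
Reversed: jeej
  Compare pos 0 ('j') with pos 3 ('j'): match
  Compare pos 1 ('e') with pos 2 ('e'): match
Result: palindrome

1


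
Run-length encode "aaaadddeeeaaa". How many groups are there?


Input: aaaadddeeeaaa
Scanning for consecutive runs:
  Group 1: 'a' x 4 (positions 0-3)
  Group 2: 'd' x 3 (positions 4-6)
  Group 3: 'e' x 3 (positions 7-9)
  Group 4: 'a' x 3 (positions 10-12)
Total groups: 4

4


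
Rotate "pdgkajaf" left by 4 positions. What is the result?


Input: "pdgkajaf", rotate left by 4
First 4 characters: "pdgk"
Remaining characters: "ajaf"
Concatenate remaining + first: "ajaf" + "pdgk" = "ajafpdgk"

ajafpdgk


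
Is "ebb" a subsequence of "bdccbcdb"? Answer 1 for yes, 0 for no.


Check if "ebb" is a subsequence of "bdccbcdb"
Greedy scan:
  Position 0 ('b'): no match needed
  Position 1 ('d'): no match needed
  Position 2 ('c'): no match needed
  Position 3 ('c'): no match needed
  Position 4 ('b'): no match needed
  Position 5 ('c'): no match needed
  Position 6 ('d'): no match needed
  Position 7 ('b'): no match needed
Only matched 0/3 characters => not a subsequence

0


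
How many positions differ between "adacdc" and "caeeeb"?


Comparing "adacdc" and "caeeeb" position by position:
  Position 0: 'a' vs 'c' => DIFFER
  Position 1: 'd' vs 'a' => DIFFER
  Position 2: 'a' vs 'e' => DIFFER
  Position 3: 'c' vs 'e' => DIFFER
  Position 4: 'd' vs 'e' => DIFFER
  Position 5: 'c' vs 'b' => DIFFER
Positions that differ: 6

6


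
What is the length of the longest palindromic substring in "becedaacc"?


Input: "becedaacc"
Checking substrings for palindromes:
  [1:4] "ece" (len 3) => palindrome
  [5:7] "aa" (len 2) => palindrome
  [7:9] "cc" (len 2) => palindrome
Longest palindromic substring: "ece" with length 3

3


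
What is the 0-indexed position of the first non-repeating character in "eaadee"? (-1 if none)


Input: eaadee
Character frequencies:
  'a': 2
  'd': 1
  'e': 3
Scanning left to right for freq == 1:
  Position 0 ('e'): freq=3, skip
  Position 1 ('a'): freq=2, skip
  Position 2 ('a'): freq=2, skip
  Position 3 ('d'): unique! => answer = 3

3


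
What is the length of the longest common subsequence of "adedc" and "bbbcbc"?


LCS of "adedc" and "bbbcbc"
DP table:
           b    b    b    c    b    c
      0    0    0    0    0    0    0
  a   0    0    0    0    0    0    0
  d   0    0    0    0    0    0    0
  e   0    0    0    0    0    0    0
  d   0    0    0    0    0    0    0
  c   0    0    0    0    1    1    1
LCS length = dp[5][6] = 1

1


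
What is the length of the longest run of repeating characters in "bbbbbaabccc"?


Input: "bbbbbaabccc"
Scanning for longest run:
  Position 1 ('b'): continues run of 'b', length=2
  Position 2 ('b'): continues run of 'b', length=3
  Position 3 ('b'): continues run of 'b', length=4
  Position 4 ('b'): continues run of 'b', length=5
  Position 5 ('a'): new char, reset run to 1
  Position 6 ('a'): continues run of 'a', length=2
  Position 7 ('b'): new char, reset run to 1
  Position 8 ('c'): new char, reset run to 1
  Position 9 ('c'): continues run of 'c', length=2
  Position 10 ('c'): continues run of 'c', length=3
Longest run: 'b' with length 5

5


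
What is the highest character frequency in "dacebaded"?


Input: dacebaded
Character counts:
  'a': 2
  'b': 1
  'c': 1
  'd': 3
  'e': 2
Maximum frequency: 3

3


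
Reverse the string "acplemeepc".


Input: acplemeepc
Reading characters right to left:
  Position 9: 'c'
  Position 8: 'p'
  Position 7: 'e'
  Position 6: 'e'
  Position 5: 'm'
  Position 4: 'e'
  Position 3: 'l'
  Position 2: 'p'
  Position 1: 'c'
  Position 0: 'a'
Reversed: cpeemelpca

cpeemelpca


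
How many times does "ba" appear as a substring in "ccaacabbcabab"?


Searching for "ba" in "ccaacabbcabab"
Scanning each position:
  Position 0: "cc" => no
  Position 1: "ca" => no
  Position 2: "aa" => no
  Position 3: "ac" => no
  Position 4: "ca" => no
  Position 5: "ab" => no
  Position 6: "bb" => no
  Position 7: "bc" => no
  Position 8: "ca" => no
  Position 9: "ab" => no
  Position 10: "ba" => MATCH
  Position 11: "ab" => no
Total occurrences: 1

1


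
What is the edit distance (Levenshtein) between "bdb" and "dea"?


Computing edit distance: "bdb" -> "dea"
DP table:
           d    e    a
      0    1    2    3
  b   1    1    2    3
  d   2    1    2    3
  b   3    2    2    3
Edit distance = dp[3][3] = 3

3


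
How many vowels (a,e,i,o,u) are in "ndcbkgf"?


Input: ndcbkgf
Checking each character:
  'n' at position 0: consonant
  'd' at position 1: consonant
  'c' at position 2: consonant
  'b' at position 3: consonant
  'k' at position 4: consonant
  'g' at position 5: consonant
  'f' at position 6: consonant
Total vowels: 0

0


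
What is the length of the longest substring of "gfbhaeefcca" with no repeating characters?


Input: "gfbhaeefcca"
Sliding window (track last position of each char):
  Position 0 ('g'): window [0,0] length 1 -- new best
  Position 1 ('f'): window [0,1] length 2 -- new best
  Position 2 ('b'): window [0,2] length 3 -- new best
  Position 3 ('h'): window [0,3] length 4 -- new best
  Position 4 ('a'): window [0,4] length 5 -- new best
  Position 5 ('e'): window [0,5] length 6 -- new best
  Position 6 ('e'): repeat (last at 5), move window start to 6
  Position 6 ('e'): window [6,6] length 1
  Position 7 ('f'): window [6,7] length 2
  Position 8 ('c'): window [6,8] length 3
  Position 9 ('c'): repeat (last at 8), move window start to 9
  Position 9 ('c'): window [9,9] length 1
  Position 10 ('a'): window [9,10] length 2
Longest substring with no repeats: "gfbhae" with length 6

6


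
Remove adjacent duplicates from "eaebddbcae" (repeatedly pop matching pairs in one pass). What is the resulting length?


Input: eaebddbcae
Stack-based adjacent duplicate removal:
  Read 'e': push. Stack: e
  Read 'a': push. Stack: ea
  Read 'e': push. Stack: eae
  Read 'b': push. Stack: eaeb
  Read 'd': push. Stack: eaebd
  Read 'd': matches stack top 'd' => pop. Stack: eaeb
  Read 'b': matches stack top 'b' => pop. Stack: eae
  Read 'c': push. Stack: eaec
  Read 'a': push. Stack: eaeca
  Read 'e': push. Stack: eaecae
Final stack: "eaecae" (length 6)

6


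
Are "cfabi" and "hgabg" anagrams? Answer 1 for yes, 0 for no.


Strings: "cfabi", "hgabg"
Sorted first:  abcfi
Sorted second: abggh
Differ at position 2: 'c' vs 'g' => not anagrams

0


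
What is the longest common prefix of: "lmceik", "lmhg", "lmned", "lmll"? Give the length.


Words: lmceik, lmhg, lmned, lmll
  Position 0: all 'l' => match
  Position 1: all 'm' => match
  Position 2: ('c', 'h', 'n', 'l') => mismatch, stop
LCP = "lm" (length 2)

2


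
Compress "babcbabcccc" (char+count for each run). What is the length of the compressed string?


Input: babcbabcccc
Runs:
  'b' x 1 => "b1"
  'a' x 1 => "a1"
  'b' x 1 => "b1"
  'c' x 1 => "c1"
  'b' x 1 => "b1"
  'a' x 1 => "a1"
  'b' x 1 => "b1"
  'c' x 4 => "c4"
Compressed: "b1a1b1c1b1a1b1c4"
Compressed length: 16

16


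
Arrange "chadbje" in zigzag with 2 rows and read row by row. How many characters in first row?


Zigzag "chadbje" into 2 rows:
Placing characters:
  'c' => row 0
  'h' => row 1
  'a' => row 0
  'd' => row 1
  'b' => row 0
  'j' => row 1
  'e' => row 0
Rows:
  Row 0: "cabe"
  Row 1: "hdj"
First row length: 4

4


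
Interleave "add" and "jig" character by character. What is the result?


Interleaving "add" and "jig":
  Position 0: 'a' from first, 'j' from second => "aj"
  Position 1: 'd' from first, 'i' from second => "di"
  Position 2: 'd' from first, 'g' from second => "dg"
Result: ajdidg

ajdidg


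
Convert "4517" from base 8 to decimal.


Input: "4517" in base 8
Positional expansion:
  Digit '4' (value 4) x 8^3 = 2048
  Digit '5' (value 5) x 8^2 = 320
  Digit '1' (value 1) x 8^1 = 8
  Digit '7' (value 7) x 8^0 = 7
Sum = 2383

2383


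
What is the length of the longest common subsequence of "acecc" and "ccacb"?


LCS of "acecc" and "ccacb"
DP table:
           c    c    a    c    b
      0    0    0    0    0    0
  a   0    0    0    1    1    1
  c   0    1    1    1    2    2
  e   0    1    1    1    2    2
  c   0    1    2    2    2    2
  c   0    1    2    2    3    3
LCS length = dp[5][5] = 3

3


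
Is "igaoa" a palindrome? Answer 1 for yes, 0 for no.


Input: igaoa
Reversed: aoagi
  Compare pos 0 ('i') with pos 4 ('a'): MISMATCH
  Compare pos 1 ('g') with pos 3 ('o'): MISMATCH
Result: not a palindrome

0


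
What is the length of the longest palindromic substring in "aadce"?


Input: "aadce"
Checking substrings for palindromes:
  [0:2] "aa" (len 2) => palindrome
Longest palindromic substring: "aa" with length 2

2


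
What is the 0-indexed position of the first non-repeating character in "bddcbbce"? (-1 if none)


Input: bddcbbce
Character frequencies:
  'b': 3
  'c': 2
  'd': 2
  'e': 1
Scanning left to right for freq == 1:
  Position 0 ('b'): freq=3, skip
  Position 1 ('d'): freq=2, skip
  Position 2 ('d'): freq=2, skip
  Position 3 ('c'): freq=2, skip
  Position 4 ('b'): freq=3, skip
  Position 5 ('b'): freq=3, skip
  Position 6 ('c'): freq=2, skip
  Position 7 ('e'): unique! => answer = 7

7


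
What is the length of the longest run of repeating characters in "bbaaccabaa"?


Input: "bbaaccabaa"
Scanning for longest run:
  Position 1 ('b'): continues run of 'b', length=2
  Position 2 ('a'): new char, reset run to 1
  Position 3 ('a'): continues run of 'a', length=2
  Position 4 ('c'): new char, reset run to 1
  Position 5 ('c'): continues run of 'c', length=2
  Position 6 ('a'): new char, reset run to 1
  Position 7 ('b'): new char, reset run to 1
  Position 8 ('a'): new char, reset run to 1
  Position 9 ('a'): continues run of 'a', length=2
Longest run: 'b' with length 2

2


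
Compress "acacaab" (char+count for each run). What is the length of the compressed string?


Input: acacaab
Runs:
  'a' x 1 => "a1"
  'c' x 1 => "c1"
  'a' x 1 => "a1"
  'c' x 1 => "c1"
  'a' x 2 => "a2"
  'b' x 1 => "b1"
Compressed: "a1c1a1c1a2b1"
Compressed length: 12

12


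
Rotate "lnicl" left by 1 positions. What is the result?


Input: "lnicl", rotate left by 1
First 1 characters: "l"
Remaining characters: "nicl"
Concatenate remaining + first: "nicl" + "l" = "nicll"

nicll


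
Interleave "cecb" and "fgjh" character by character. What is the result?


Interleaving "cecb" and "fgjh":
  Position 0: 'c' from first, 'f' from second => "cf"
  Position 1: 'e' from first, 'g' from second => "eg"
  Position 2: 'c' from first, 'j' from second => "cj"
  Position 3: 'b' from first, 'h' from second => "bh"
Result: cfegcjbh

cfegcjbh


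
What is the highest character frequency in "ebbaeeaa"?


Input: ebbaeeaa
Character counts:
  'a': 3
  'b': 2
  'e': 3
Maximum frequency: 3

3


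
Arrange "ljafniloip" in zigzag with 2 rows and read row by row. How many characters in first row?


Zigzag "ljafniloip" into 2 rows:
Placing characters:
  'l' => row 0
  'j' => row 1
  'a' => row 0
  'f' => row 1
  'n' => row 0
  'i' => row 1
  'l' => row 0
  'o' => row 1
  'i' => row 0
  'p' => row 1
Rows:
  Row 0: "lanli"
  Row 1: "jfiop"
First row length: 5

5


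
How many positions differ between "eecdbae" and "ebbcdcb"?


Comparing "eecdbae" and "ebbcdcb" position by position:
  Position 0: 'e' vs 'e' => same
  Position 1: 'e' vs 'b' => DIFFER
  Position 2: 'c' vs 'b' => DIFFER
  Position 3: 'd' vs 'c' => DIFFER
  Position 4: 'b' vs 'd' => DIFFER
  Position 5: 'a' vs 'c' => DIFFER
  Position 6: 'e' vs 'b' => DIFFER
Positions that differ: 6

6


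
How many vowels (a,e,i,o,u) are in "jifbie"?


Input: jifbie
Checking each character:
  'j' at position 0: consonant
  'i' at position 1: vowel (running total: 1)
  'f' at position 2: consonant
  'b' at position 3: consonant
  'i' at position 4: vowel (running total: 2)
  'e' at position 5: vowel (running total: 3)
Total vowels: 3

3


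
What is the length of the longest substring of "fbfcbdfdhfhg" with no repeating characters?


Input: "fbfcbdfdhfhg"
Sliding window (track last position of each char):
  Position 0 ('f'): window [0,0] length 1 -- new best
  Position 1 ('b'): window [0,1] length 2 -- new best
  Position 2 ('f'): repeat (last at 0), move window start to 1
  Position 2 ('f'): window [1,2] length 2
  Position 3 ('c'): window [1,3] length 3 -- new best
  Position 4 ('b'): repeat (last at 1), move window start to 2
  Position 4 ('b'): window [2,4] length 3
  Position 5 ('d'): window [2,5] length 4 -- new best
  Position 6 ('f'): repeat (last at 2), move window start to 3
  Position 6 ('f'): window [3,6] length 4
  Position 7 ('d'): repeat (last at 5), move window start to 6
  Position 7 ('d'): window [6,7] length 2
  Position 8 ('h'): window [6,8] length 3
  Position 9 ('f'): repeat (last at 6), move window start to 7
  Position 9 ('f'): window [7,9] length 3
  Position 10 ('h'): repeat (last at 8), move window start to 9
  Position 10 ('h'): window [9,10] length 2
  Position 11 ('g'): window [9,11] length 3
Longest substring with no repeats: "fcbd" with length 4

4


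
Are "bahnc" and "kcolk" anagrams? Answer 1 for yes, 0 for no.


Strings: "bahnc", "kcolk"
Sorted first:  abchn
Sorted second: ckklo
Differ at position 0: 'a' vs 'c' => not anagrams

0


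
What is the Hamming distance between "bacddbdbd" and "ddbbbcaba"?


Comparing "bacddbdbd" and "ddbbbcaba" position by position:
  Position 0: 'b' vs 'd' => differ
  Position 1: 'a' vs 'd' => differ
  Position 2: 'c' vs 'b' => differ
  Position 3: 'd' vs 'b' => differ
  Position 4: 'd' vs 'b' => differ
  Position 5: 'b' vs 'c' => differ
  Position 6: 'd' vs 'a' => differ
  Position 7: 'b' vs 'b' => same
  Position 8: 'd' vs 'a' => differ
Total differences (Hamming distance): 8

8


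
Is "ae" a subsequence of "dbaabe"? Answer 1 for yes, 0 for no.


Check if "ae" is a subsequence of "dbaabe"
Greedy scan:
  Position 0 ('d'): no match needed
  Position 1 ('b'): no match needed
  Position 2 ('a'): matches sub[0] = 'a'
  Position 3 ('a'): no match needed
  Position 4 ('b'): no match needed
  Position 5 ('e'): matches sub[1] = 'e'
All 2 characters matched => is a subsequence

1


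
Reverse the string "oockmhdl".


Input: oockmhdl
Reading characters right to left:
  Position 7: 'l'
  Position 6: 'd'
  Position 5: 'h'
  Position 4: 'm'
  Position 3: 'k'
  Position 2: 'c'
  Position 1: 'o'
  Position 0: 'o'
Reversed: ldhmkcoo

ldhmkcoo


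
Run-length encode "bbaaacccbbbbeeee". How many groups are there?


Input: bbaaacccbbbbeeee
Scanning for consecutive runs:
  Group 1: 'b' x 2 (positions 0-1)
  Group 2: 'a' x 3 (positions 2-4)
  Group 3: 'c' x 3 (positions 5-7)
  Group 4: 'b' x 4 (positions 8-11)
  Group 5: 'e' x 4 (positions 12-15)
Total groups: 5

5


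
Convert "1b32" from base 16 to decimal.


Input: "1b32" in base 16
Positional expansion:
  Digit '1' (value 1) x 16^3 = 4096
  Digit 'b' (value 11) x 16^2 = 2816
  Digit '3' (value 3) x 16^1 = 48
  Digit '2' (value 2) x 16^0 = 2
Sum = 6962

6962


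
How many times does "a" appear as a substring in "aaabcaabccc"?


Searching for "a" in "aaabcaabccc"
Scanning each position:
  Position 0: "a" => MATCH
  Position 1: "a" => MATCH
  Position 2: "a" => MATCH
  Position 3: "b" => no
  Position 4: "c" => no
  Position 5: "a" => MATCH
  Position 6: "a" => MATCH
  Position 7: "b" => no
  Position 8: "c" => no
  Position 9: "c" => no
  Position 10: "c" => no
Total occurrences: 5

5
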